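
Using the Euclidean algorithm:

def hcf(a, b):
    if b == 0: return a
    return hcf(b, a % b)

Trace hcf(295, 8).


hcf(295, 8) = hcf(8, 7)
hcf(8, 7) = hcf(7, 1)
hcf(7, 1) = hcf(1, 0)
hcf(1, 0) = 1  (base case)

1


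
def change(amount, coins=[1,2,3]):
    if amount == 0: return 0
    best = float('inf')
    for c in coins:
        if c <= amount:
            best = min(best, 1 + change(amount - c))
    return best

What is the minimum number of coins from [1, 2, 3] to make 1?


Building up with DP:
change(0) = 0
change(1) = min(1+change(0)=1+0=1) = 1

1


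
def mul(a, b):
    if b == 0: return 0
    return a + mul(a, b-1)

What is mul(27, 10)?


mul(27, 10) = 27 + mul(27, 9)
mul(27, 9) = 27 + mul(27, 8)
mul(27, 8) = 27 + mul(27, 7)
mul(27, 7) = 27 + mul(27, 6)
mul(27, 6) = 27 + mul(27, 5)
mul(27, 5) = 27 + mul(27, 4)
mul(27, 4) = 27 + mul(27, 3)
mul(27, 3) = 27 + mul(27, 2)
mul(27, 2) = 27 + mul(27, 1)
mul(27, 1) = 27 + mul(27, 0)
mul(27, 0) = 0  (base case)
Total: 27 + 27 + 27 + 27 + 27 + 27 + 27 + 27 + 27 + 27 + 0 = 270

270


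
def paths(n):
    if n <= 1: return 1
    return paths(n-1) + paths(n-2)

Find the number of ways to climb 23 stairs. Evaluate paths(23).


Building up from base cases:
paths(0) = 1
paths(1) = 1
paths(2) = paths(1) + paths(0) = 1 + 1 = 2
paths(3) = paths(2) + paths(1) = 2 + 1 = 3
paths(4) = paths(3) + paths(2) = 3 + 2 = 5
paths(5) = paths(4) + paths(3) = 5 + 3 = 8
paths(6) = paths(5) + paths(4) = 8 + 5 = 13
paths(7) = paths(6) + paths(5) = 13 + 8 = 21
paths(8) = paths(7) + paths(6) = 21 + 13 = 34
paths(9) = paths(8) + paths(7) = 34 + 21 = 55
paths(10) = paths(9) + paths(8) = 55 + 34 = 89
paths(11) = paths(10) + paths(9) = 89 + 55 = 144
paths(12) = paths(11) + paths(10) = 144 + 89 = 233
paths(13) = paths(12) + paths(11) = 233 + 144 = 377
paths(14) = paths(13) + paths(12) = 377 + 233 = 610
paths(15) = paths(14) + paths(13) = 610 + 377 = 987
paths(16) = paths(15) + paths(14) = 987 + 610 = 1597
paths(17) = paths(16) + paths(15) = 1597 + 987 = 2584
paths(18) = paths(17) + paths(16) = 2584 + 1597 = 4181
paths(19) = paths(18) + paths(17) = 4181 + 2584 = 6765
paths(20) = paths(19) + paths(18) = 6765 + 4181 = 10946
paths(21) = paths(20) + paths(19) = 10946 + 6765 = 17711
paths(22) = paths(21) + paths(20) = 17711 + 10946 = 28657
paths(23) = paths(22) + paths(21) = 28657 + 17711 = 46368

46368


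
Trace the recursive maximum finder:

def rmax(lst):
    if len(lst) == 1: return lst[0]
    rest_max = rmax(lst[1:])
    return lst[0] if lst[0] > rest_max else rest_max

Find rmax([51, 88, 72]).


rmax([51, 88, 72]): compare 51 with rmax([88, 72])
rmax([88, 72]): compare 88 with rmax([72])
rmax([72]) = 72  (base case)
Compare 88 with 72 -> 88
Compare 51 with 88 -> 88

88


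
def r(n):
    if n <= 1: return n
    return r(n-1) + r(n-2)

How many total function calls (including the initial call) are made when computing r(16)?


Let C(n) = total calls for r(n)
C(0) = 1, C(1) = 1
C(2) = 1 + C(1) + C(0) = 1 + 1 + 1 = 3
C(3) = 1 + C(2) + C(1) = 1 + 3 + 1 = 5
C(4) = 1 + C(3) + C(2) = 1 + 5 + 3 = 9
C(5) = 1 + C(4) + C(3) = 1 + 9 + 5 = 15
C(6) = 1 + C(5) + C(4) = 1 + 15 + 9 = 25
C(7) = 1 + C(6) + C(5) = 1 + 25 + 15 = 41
C(8) = 1 + C(7) + C(6) = 1 + 41 + 25 = 67
C(9) = 1 + C(8) + C(7) = 1 + 67 + 41 = 109
C(10) = 1 + C(9) + C(8) = 1 + 109 + 67 = 177
C(11) = 1 + C(10) + C(9) = 1 + 177 + 109 = 287
C(12) = 1 + C(11) + C(10) = 1 + 287 + 177 = 465
C(13) = 1 + C(12) + C(11) = 1 + 465 + 287 = 753
C(14) = 1 + C(13) + C(12) = 1 + 753 + 465 = 1219
C(15) = 1 + C(14) + C(13) = 1 + 1219 + 753 = 1973
C(16) = 1 + C(15) + C(14) = 1 + 1973 + 1219 = 3193

3193


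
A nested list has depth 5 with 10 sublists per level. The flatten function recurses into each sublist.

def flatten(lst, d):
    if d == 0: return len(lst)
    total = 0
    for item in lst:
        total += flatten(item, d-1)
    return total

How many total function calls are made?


At depth 0 (root): 1 call
At depth 1: each of 1 parents calls flatten on 10 children = 10 calls
At depth 2: each of 10 parents calls flatten on 10 children = 100 calls
At depth 3: each of 100 parents calls flatten on 10 children = 1000 calls
At depth 4: each of 1000 parents calls flatten on 10 children = 10000 calls
At depth 5: each of 10000 parents calls flatten on 10 children = 100000 calls
Total: 1 + 10 + 100 + 1000 + 10000 + 100000 = 111111

111111


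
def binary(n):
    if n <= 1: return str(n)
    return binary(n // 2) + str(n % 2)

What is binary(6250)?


binary(6250) = binary(3125) + '0'
binary(3125) = binary(1562) + '1'
binary(1562) = binary(781) + '0'
binary(781) = binary(390) + '1'
binary(390) = binary(195) + '0'
binary(195) = binary(97) + '1'
binary(97) = binary(48) + '1'
binary(48) = binary(24) + '0'
binary(24) = binary(12) + '0'
binary(12) = binary(6) + '0'
binary(6) = binary(3) + '0'
binary(3) = binary(1) + '1'
binary(1) = '1'  (base case)
Concatenating: '1' + '1' + '0' + '0' + '0' + '0' + '1' + '1' + '0' + '1' + '0' + '1' + '0' = '1100001101010'

1100001101010


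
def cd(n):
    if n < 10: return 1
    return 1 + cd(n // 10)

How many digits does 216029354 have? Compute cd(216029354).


cd(216029354) = 1 + cd(21602935)
cd(21602935) = 1 + cd(2160293)
cd(2160293) = 1 + cd(216029)
cd(216029) = 1 + cd(21602)
cd(21602) = 1 + cd(2160)
cd(2160) = 1 + cd(216)
cd(216) = 1 + cd(21)
cd(21) = 1 + cd(2)
cd(2) = 1  (base case: 2 < 10)
Unwinding: 1 + 1 + 1 + 1 + 1 + 1 + 1 + 1 + 1 = 9

9


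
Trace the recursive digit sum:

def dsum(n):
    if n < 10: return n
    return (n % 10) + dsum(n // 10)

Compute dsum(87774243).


dsum(87774243) = 3 + dsum(8777424)
dsum(8777424) = 4 + dsum(877742)
dsum(877742) = 2 + dsum(87774)
dsum(87774) = 4 + dsum(8777)
dsum(8777) = 7 + dsum(877)
dsum(877) = 7 + dsum(87)
dsum(87) = 7 + dsum(8)
dsum(8) = 8  (base case)
Total: 3 + 4 + 2 + 4 + 7 + 7 + 7 + 8 = 42

42


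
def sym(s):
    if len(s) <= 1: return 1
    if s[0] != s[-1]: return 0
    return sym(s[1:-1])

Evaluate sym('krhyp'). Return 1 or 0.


sym('krhyp'): s[0]='k' != s[-1]='p' -> return 0
Result: 0 (not a palindrome)

0


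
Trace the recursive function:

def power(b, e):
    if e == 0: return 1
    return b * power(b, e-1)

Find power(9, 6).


power(9, 6)
= 9 * power(9, 5)
= 9 * 9 * power(9, 4)
= 9 * 9 * 9 * power(9, 3)
= 9 * 9 * 9 * 9 * power(9, 2)
= 9 * 9 * 9 * 9 * 9 * power(9, 1)
= 9 * 9 * 9 * 9 * 9 * 9 * power(9, 0)
= 9 * 9 * 9 * 9 * 9 * 9 * 1
= 531441

531441


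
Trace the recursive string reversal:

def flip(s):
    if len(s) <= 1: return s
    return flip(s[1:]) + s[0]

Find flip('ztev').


flip('ztev') = flip('tev') + 'z'
flip('tev') = flip('ev') + 't'
flip('ev') = flip('v') + 'e'
flip('v') = 'v'  (base case)
Concatenating: 'v' + 'e' + 't' + 'z' = 'vetz'

vetz


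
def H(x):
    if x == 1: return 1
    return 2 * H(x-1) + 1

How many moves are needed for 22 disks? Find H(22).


H(22) = 2 * H(21) + 1
H(21) = 2 * H(20) + 1
H(20) = 2 * H(19) + 1
H(19) = 2 * H(18) + 1
H(18) = 2 * H(17) + 1
H(17) = 2 * H(16) + 1
H(16) = 2 * H(15) + 1
H(15) = 2 * H(14) + 1
H(14) = 2 * H(13) + 1
H(13) = 2 * H(12) + 1
H(12) = 2 * H(11) + 1
H(11) = 2 * H(10) + 1
H(10) = 2 * H(9) + 1
H(9) = 2 * H(8) + 1
H(8) = 2 * H(7) + 1
H(7) = 2 * H(6) + 1
H(6) = 2 * H(5) + 1
H(5) = 2 * H(4) + 1
H(4) = 2 * H(3) + 1
H(3) = 2 * H(2) + 1
H(2) = 2 * H(1) + 1
H(1) = 1  (base case)
H(2) = 2 * 1 + 1 = 3
H(3) = 2 * 3 + 1 = 7
H(4) = 2 * 7 + 1 = 15
H(5) = 2 * 15 + 1 = 31
H(6) = 2 * 31 + 1 = 63
H(7) = 2 * 63 + 1 = 127
H(8) = 2 * 127 + 1 = 255
H(9) = 2 * 255 + 1 = 511
H(10) = 2 * 511 + 1 = 1023
H(11) = 2 * 1023 + 1 = 2047
H(12) = 2 * 2047 + 1 = 4095
H(13) = 2 * 4095 + 1 = 8191
H(14) = 2 * 8191 + 1 = 16383
H(15) = 2 * 16383 + 1 = 32767
H(16) = 2 * 32767 + 1 = 65535
H(17) = 2 * 65535 + 1 = 131071
H(18) = 2 * 131071 + 1 = 262143
H(19) = 2 * 262143 + 1 = 524287
H(20) = 2 * 524287 + 1 = 1048575
H(21) = 2 * 1048575 + 1 = 2097151
H(22) = 2 * 2097151 + 1 = 4194303

4194303


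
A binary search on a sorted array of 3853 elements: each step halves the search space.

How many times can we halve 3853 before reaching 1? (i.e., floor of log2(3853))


3853 / 2 = 1926
1926 / 2 = 963
963 / 2 = 481
481 / 2 = 240
240 / 2 = 120
120 / 2 = 60
60 / 2 = 30
30 / 2 = 15
15 / 2 = 7
7 / 2 = 3
3 / 2 = 1
Reached 1 after 11 halvings

11


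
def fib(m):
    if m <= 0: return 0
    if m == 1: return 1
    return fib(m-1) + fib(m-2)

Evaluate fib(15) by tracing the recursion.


Computing fib(15) bottom-up:
fib(0) = 0
fib(1) = 1
fib(2) = fib(1) + fib(0) = 1 + 0 = 1
fib(3) = fib(2) + fib(1) = 1 + 1 = 2
fib(4) = fib(3) + fib(2) = 2 + 1 = 3
fib(5) = fib(4) + fib(3) = 3 + 2 = 5
fib(6) = fib(5) + fib(4) = 5 + 3 = 8
fib(7) = fib(6) + fib(5) = 8 + 5 = 13
fib(8) = fib(7) + fib(6) = 13 + 8 = 21
fib(9) = fib(8) + fib(7) = 21 + 13 = 34
fib(10) = fib(9) + fib(8) = 34 + 21 = 55
fib(11) = fib(10) + fib(9) = 55 + 34 = 89
fib(12) = fib(11) + fib(10) = 89 + 55 = 144
fib(13) = fib(12) + fib(11) = 144 + 89 = 233
fib(14) = fib(13) + fib(12) = 233 + 144 = 377
fib(15) = fib(14) + fib(13) = 377 + 233 = 610

610


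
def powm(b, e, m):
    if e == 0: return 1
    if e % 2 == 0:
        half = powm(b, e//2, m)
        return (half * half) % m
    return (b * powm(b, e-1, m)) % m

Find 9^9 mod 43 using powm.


powm(9, 9, 43): e is odd, compute powm(9, 8, 43)
  powm(9, 8, 43): e is even, compute powm(9, 4, 43)
    powm(9, 4, 43): e is even, compute powm(9, 2, 43)
      powm(9, 2, 43): e is even, compute powm(9, 1, 43)
        powm(9, 1, 43): e is odd, compute powm(9, 0, 43)
          powm(9, 0, 43) = 1
        (9 * 1) % 43 = 9
      half=9, (9*9) % 43 = 38
    half=38, (38*38) % 43 = 25
  half=25, (25*25) % 43 = 23
(9 * 23) % 43 = 35

35


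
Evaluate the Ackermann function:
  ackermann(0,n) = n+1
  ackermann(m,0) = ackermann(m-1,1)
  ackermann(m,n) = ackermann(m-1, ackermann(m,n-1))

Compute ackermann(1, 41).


ackermann(1, 41) = ackermann(0, ackermann(1, 40))
  ackermann(1, 40) = ackermann(0, ackermann(1, 39))
    ackermann(1, 39) = ackermann(0, ackermann(1, 38))
      ackermann(1, 38) = ackermann(0, ackermann(1, 37))
        ackermann(1, 37) = ackermann(0, ackermann(1, 36))
          ackermann(1, 36) = ackermann(0, ackermann(1, 35))
          ackermann(1, 35) = ackermann(0, ackermann(1, 34))
          ackermann(1, 34) = ackermann(0, ackermann(1, 33))
          ackermann(1, 33) = ackermann(0, ackermann(1, 32))
          ackermann(1, 32) = ackermann(0, ackermann(1, 31))
          ackermann(1, 31) = ackermann(0, ackermann(1, 30))
          ackermann(1, 30) = ackermann(0, ackermann(1, 29))
          ackermann(1, 29) = ackermann(0, ackermann(1, 28))
          ackermann(1, 28) = ackermann(0, ackermann(1, 27))
          ackermann(1, 27) = ackermann(0, ackermann(1, 26))
          ackermann(1, 26) = ackermann(0, ackermann(1, 25))
          ackermann(1, 25) = ackermann(0, ackermann(1, 24))
          ackermann(1, 24) = ackermann(0, ackermann(1, 23))
          ackermann(1, 23) = ackermann(0, ackermann(1, 22))
          ackermann(1, 22) = ackermann(0, ackermann(1, 21))
          ackermann(1, 21) = ackermann(0, ackermann(1, 20))
          ackermann(1, 20) = ackermann(0, ackermann(1, 19))
          ackermann(1, 19) = ackermann(0, ackermann(1, 18))
          ackermann(1, 18) = ackermann(0, ackermann(1, 17))
          ackermann(1, 17) = ackermann(0, ackermann(1, 16))
... (trace truncated)
Result: ackermann(1, 41) = 43

43


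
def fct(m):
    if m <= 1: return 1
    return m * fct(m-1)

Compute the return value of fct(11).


fct(11)
= 11 * fct(10)
= 11 * 10 * fct(9)
= 11 * 10 * 9 * fct(8)
= 11 * 10 * 9 * 8 * fct(7)
= 11 * 10 * 9 * 8 * 7 * fct(6)
= 11 * 10 * 9 * 8 * 7 * 6 * fct(5)
= 11 * 10 * 9 * 8 * 7 * 6 * 5 * fct(4)
= 11 * 10 * 9 * 8 * 7 * 6 * 5 * 4 * fct(3)
= 11 * 10 * 9 * 8 * 7 * 6 * 5 * 4 * 3 * fct(2)
= 11 * 10 * 9 * 8 * 7 * 6 * 5 * 4 * 3 * 2 * fct(1)
= 11 * 10 * 9 * 8 * 7 * 6 * 5 * 4 * 3 * 2 * 1
= 39916800

39916800


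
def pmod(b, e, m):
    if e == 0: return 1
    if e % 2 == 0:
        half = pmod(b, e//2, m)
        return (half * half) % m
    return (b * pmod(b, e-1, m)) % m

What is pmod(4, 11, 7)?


pmod(4, 11, 7): e is odd, compute pmod(4, 10, 7)
  pmod(4, 10, 7): e is even, compute pmod(4, 5, 7)
    pmod(4, 5, 7): e is odd, compute pmod(4, 4, 7)
      pmod(4, 4, 7): e is even, compute pmod(4, 2, 7)
        pmod(4, 2, 7): e is even, compute pmod(4, 1, 7)
          pmod(4, 1, 7): e is odd, compute pmod(4, 0, 7)
          pmod(4, 0, 7) = 1
          (4 * 1) % 7 = 4
        half=4, (4*4) % 7 = 2
      half=2, (2*2) % 7 = 4
    (4 * 4) % 7 = 2
  half=2, (2*2) % 7 = 4
(4 * 4) % 7 = 2

2


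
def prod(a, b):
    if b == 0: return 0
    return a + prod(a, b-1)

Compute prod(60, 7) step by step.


prod(60, 7) = 60 + prod(60, 6)
prod(60, 6) = 60 + prod(60, 5)
prod(60, 5) = 60 + prod(60, 4)
prod(60, 4) = 60 + prod(60, 3)
prod(60, 3) = 60 + prod(60, 2)
prod(60, 2) = 60 + prod(60, 1)
prod(60, 1) = 60 + prod(60, 0)
prod(60, 0) = 0  (base case)
Total: 60 + 60 + 60 + 60 + 60 + 60 + 60 + 0 = 420

420


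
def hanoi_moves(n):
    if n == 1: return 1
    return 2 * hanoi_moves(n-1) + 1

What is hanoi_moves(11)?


hanoi_moves(11) = 2 * hanoi_moves(10) + 1
hanoi_moves(10) = 2 * hanoi_moves(9) + 1
hanoi_moves(9) = 2 * hanoi_moves(8) + 1
hanoi_moves(8) = 2 * hanoi_moves(7) + 1
hanoi_moves(7) = 2 * hanoi_moves(6) + 1
hanoi_moves(6) = 2 * hanoi_moves(5) + 1
hanoi_moves(5) = 2 * hanoi_moves(4) + 1
hanoi_moves(4) = 2 * hanoi_moves(3) + 1
hanoi_moves(3) = 2 * hanoi_moves(2) + 1
hanoi_moves(2) = 2 * hanoi_moves(1) + 1
hanoi_moves(1) = 1  (base case)
hanoi_moves(2) = 2 * 1 + 1 = 3
hanoi_moves(3) = 2 * 3 + 1 = 7
hanoi_moves(4) = 2 * 7 + 1 = 15
hanoi_moves(5) = 2 * 15 + 1 = 31
hanoi_moves(6) = 2 * 31 + 1 = 63
hanoi_moves(7) = 2 * 63 + 1 = 127
hanoi_moves(8) = 2 * 127 + 1 = 255
hanoi_moves(9) = 2 * 255 + 1 = 511
hanoi_moves(10) = 2 * 511 + 1 = 1023
hanoi_moves(11) = 2 * 1023 + 1 = 2047

2047


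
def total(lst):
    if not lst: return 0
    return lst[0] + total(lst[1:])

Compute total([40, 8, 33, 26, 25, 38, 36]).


total([40, 8, 33, 26, 25, 38, 36]) = 40 + total([8, 33, 26, 25, 38, 36])
total([8, 33, 26, 25, 38, 36]) = 8 + total([33, 26, 25, 38, 36])
total([33, 26, 25, 38, 36]) = 33 + total([26, 25, 38, 36])
total([26, 25, 38, 36]) = 26 + total([25, 38, 36])
total([25, 38, 36]) = 25 + total([38, 36])
total([38, 36]) = 38 + total([36])
total([36]) = 36 + total([])
total([]) = 0  (base case)
Total: 40 + 8 + 33 + 26 + 25 + 38 + 36 + 0 = 206

206


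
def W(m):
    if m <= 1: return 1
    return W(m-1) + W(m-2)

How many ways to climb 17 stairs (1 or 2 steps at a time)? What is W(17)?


Building up from base cases:
W(0) = 1
W(1) = 1
W(2) = W(1) + W(0) = 1 + 1 = 2
W(3) = W(2) + W(1) = 2 + 1 = 3
W(4) = W(3) + W(2) = 3 + 2 = 5
W(5) = W(4) + W(3) = 5 + 3 = 8
W(6) = W(5) + W(4) = 8 + 5 = 13
W(7) = W(6) + W(5) = 13 + 8 = 21
W(8) = W(7) + W(6) = 21 + 13 = 34
W(9) = W(8) + W(7) = 34 + 21 = 55
W(10) = W(9) + W(8) = 55 + 34 = 89
W(11) = W(10) + W(9) = 89 + 55 = 144
W(12) = W(11) + W(10) = 144 + 89 = 233
W(13) = W(12) + W(11) = 233 + 144 = 377
W(14) = W(13) + W(12) = 377 + 233 = 610
W(15) = W(14) + W(13) = 610 + 377 = 987
W(16) = W(15) + W(14) = 987 + 610 = 1597
W(17) = W(16) + W(15) = 1597 + 987 = 2584

2584


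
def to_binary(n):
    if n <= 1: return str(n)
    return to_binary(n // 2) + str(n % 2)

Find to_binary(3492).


to_binary(3492) = to_binary(1746) + '0'
to_binary(1746) = to_binary(873) + '0'
to_binary(873) = to_binary(436) + '1'
to_binary(436) = to_binary(218) + '0'
to_binary(218) = to_binary(109) + '0'
to_binary(109) = to_binary(54) + '1'
to_binary(54) = to_binary(27) + '0'
to_binary(27) = to_binary(13) + '1'
to_binary(13) = to_binary(6) + '1'
to_binary(6) = to_binary(3) + '0'
to_binary(3) = to_binary(1) + '1'
to_binary(1) = '1'  (base case)
Concatenating: '1' + '1' + '0' + '1' + '1' + '0' + '1' + '0' + '0' + '1' + '0' + '0' = '110110100100'

110110100100


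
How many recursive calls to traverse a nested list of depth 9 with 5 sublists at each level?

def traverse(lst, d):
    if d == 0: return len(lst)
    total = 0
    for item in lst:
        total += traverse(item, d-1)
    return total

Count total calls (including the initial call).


At depth 0 (root): 1 call
At depth 1: each of 1 parents calls traverse on 5 children = 5 calls
At depth 2: each of 5 parents calls traverse on 5 children = 25 calls
At depth 3: each of 25 parents calls traverse on 5 children = 125 calls
At depth 4: each of 125 parents calls traverse on 5 children = 625 calls
At depth 5: each of 625 parents calls traverse on 5 children = 3125 calls
At depth 6: each of 3125 parents calls traverse on 5 children = 15625 calls
At depth 7: each of 15625 parents calls traverse on 5 children = 78125 calls
At depth 8: each of 78125 parents calls traverse on 5 children = 390625 calls
At depth 9: each of 390625 parents calls traverse on 5 children = 1953125 calls
Total: 1 + 5 + 25 + 125 + 625 + 3125 + 15625 + 78125 + 390625 + 1953125 = 2441406

2441406


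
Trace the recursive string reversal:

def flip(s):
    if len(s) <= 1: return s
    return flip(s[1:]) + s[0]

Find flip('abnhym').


flip('abnhym') = flip('bnhym') + 'a'
flip('bnhym') = flip('nhym') + 'b'
flip('nhym') = flip('hym') + 'n'
flip('hym') = flip('ym') + 'h'
flip('ym') = flip('m') + 'y'
flip('m') = 'm'  (base case)
Concatenating: 'm' + 'y' + 'h' + 'n' + 'b' + 'a' = 'myhnba'

myhnba


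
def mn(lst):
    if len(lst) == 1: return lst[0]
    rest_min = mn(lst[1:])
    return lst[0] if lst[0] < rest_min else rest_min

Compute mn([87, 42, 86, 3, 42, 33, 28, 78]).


mn([87, 42, 86, 3, 42, 33, 28, 78]): compare 87 with mn([42, 86, 3, 42, 33, 28, 78])
mn([42, 86, 3, 42, 33, 28, 78]): compare 42 with mn([86, 3, 42, 33, 28, 78])
mn([86, 3, 42, 33, 28, 78]): compare 86 with mn([3, 42, 33, 28, 78])
mn([3, 42, 33, 28, 78]): compare 3 with mn([42, 33, 28, 78])
mn([42, 33, 28, 78]): compare 42 with mn([33, 28, 78])
mn([33, 28, 78]): compare 33 with mn([28, 78])
mn([28, 78]): compare 28 with mn([78])
mn([78]) = 78  (base case)
Compare 28 with 78 -> 28
Compare 33 with 28 -> 28
Compare 42 with 28 -> 28
Compare 3 with 28 -> 3
Compare 86 with 3 -> 3
Compare 42 with 3 -> 3
Compare 87 with 3 -> 3

3


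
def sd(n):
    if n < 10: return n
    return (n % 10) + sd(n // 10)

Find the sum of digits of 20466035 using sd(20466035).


sd(20466035) = 5 + sd(2046603)
sd(2046603) = 3 + sd(204660)
sd(204660) = 0 + sd(20466)
sd(20466) = 6 + sd(2046)
sd(2046) = 6 + sd(204)
sd(204) = 4 + sd(20)
sd(20) = 0 + sd(2)
sd(2) = 2  (base case)
Total: 5 + 3 + 0 + 6 + 6 + 4 + 0 + 2 = 26

26


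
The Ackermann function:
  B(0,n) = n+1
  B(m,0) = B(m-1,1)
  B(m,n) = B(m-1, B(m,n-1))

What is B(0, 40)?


B(0, 40) = 41
Result: B(0, 40) = 41

41


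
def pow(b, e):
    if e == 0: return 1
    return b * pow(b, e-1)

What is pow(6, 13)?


pow(6, 13)
= 6 * pow(6, 12)
= 6 * 6 * pow(6, 11)
= 6 * 6 * 6 * pow(6, 10)
= 6 * 6 * 6 * 6 * pow(6, 9)
= 6 * 6 * 6 * 6 * 6 * pow(6, 8)
= 6 * 6 * 6 * 6 * 6 * 6 * pow(6, 7)
= 6 * 6 * 6 * 6 * 6 * 6 * 6 * pow(6, 6)
= 6 * 6 * 6 * 6 * 6 * 6 * 6 * 6 * pow(6, 5)
= 6 * 6 * 6 * 6 * 6 * 6 * 6 * 6 * 6 * pow(6, 4)
= 6 * 6 * 6 * 6 * 6 * 6 * 6 * 6 * 6 * 6 * pow(6, 3)
= 6 * 6 * 6 * 6 * 6 * 6 * 6 * 6 * 6 * 6 * 6 * pow(6, 2)
= 6 * 6 * 6 * 6 * 6 * 6 * 6 * 6 * 6 * 6 * 6 * 6 * pow(6, 1)
= 6 * 6 * 6 * 6 * 6 * 6 * 6 * 6 * 6 * 6 * 6 * 6 * 6 * pow(6, 0)
= 6 * 6 * 6 * 6 * 6 * 6 * 6 * 6 * 6 * 6 * 6 * 6 * 6 * 1
= 13060694016

13060694016


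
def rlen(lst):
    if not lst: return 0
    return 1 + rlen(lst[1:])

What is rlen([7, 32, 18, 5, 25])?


rlen([7, 32, 18, 5, 25]) = 1 + rlen([32, 18, 5, 25])
rlen([32, 18, 5, 25]) = 1 + rlen([18, 5, 25])
rlen([18, 5, 25]) = 1 + rlen([5, 25])
rlen([5, 25]) = 1 + rlen([25])
rlen([25]) = 1 + rlen([])
rlen([]) = 0  (base case)
Unwinding: 1 + 1 + 1 + 1 + 1 + 0 = 5

5


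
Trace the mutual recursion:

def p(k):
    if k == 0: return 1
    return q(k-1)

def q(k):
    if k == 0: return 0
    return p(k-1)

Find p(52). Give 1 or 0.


p(52) = q(51)
q(51) = p(50)
p(50) = q(49)
q(49) = p(48)
p(48) = q(47)
q(47) = p(46)
p(46) = q(45)
q(45) = p(44)
p(44) = q(43)
q(43) = p(42)
p(42) = q(41)
q(41) = p(40)
p(40) = q(39)
q(39) = p(38)
p(38) = q(37)
q(37) = p(36)
p(36) = q(35)
q(35) = p(34)
p(34) = q(33)
q(33) = p(32)
p(32) = q(31)
q(31) = p(30)
p(30) = q(29)
q(29) = p(28)
p(28) = q(27)
q(27) = p(26)
p(26) = q(25)
q(25) = p(24)
p(24) = q(23)
q(23) = p(22)
p(22) = q(21)
q(21) = p(20)
p(20) = q(19)
q(19) = p(18)
p(18) = q(17)
q(17) = p(16)
p(16) = q(15)
q(15) = p(14)
p(14) = q(13)
q(13) = p(12)
p(12) = q(11)
q(11) = p(10)
p(10) = q(9)
q(9) = p(8)
p(8) = q(7)
q(7) = p(6)
p(6) = q(5)
q(5) = p(4)
p(4) = q(3)
q(3) = p(2)
p(2) = q(1)
q(1) = p(0)
p(0) = 1  (base case)
Result: 1

1


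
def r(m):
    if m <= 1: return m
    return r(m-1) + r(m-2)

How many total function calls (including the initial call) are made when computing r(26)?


Let C(n) = total calls for r(n)
C(0) = 1, C(1) = 1
C(2) = 1 + C(1) + C(0) = 1 + 1 + 1 = 3
C(3) = 1 + C(2) + C(1) = 1 + 3 + 1 = 5
C(4) = 1 + C(3) + C(2) = 1 + 5 + 3 = 9
C(5) = 1 + C(4) + C(3) = 1 + 9 + 5 = 15
C(6) = 1 + C(5) + C(4) = 1 + 15 + 9 = 25
C(7) = 1 + C(6) + C(5) = 1 + 25 + 15 = 41
C(8) = 1 + C(7) + C(6) = 1 + 41 + 25 = 67
C(9) = 1 + C(8) + C(7) = 1 + 67 + 41 = 109
C(10) = 1 + C(9) + C(8) = 1 + 109 + 67 = 177
C(11) = 1 + C(10) + C(9) = 1 + 177 + 109 = 287
C(12) = 1 + C(11) + C(10) = 1 + 287 + 177 = 465
C(13) = 1 + C(12) + C(11) = 1 + 465 + 287 = 753
C(14) = 1 + C(13) + C(12) = 1 + 753 + 465 = 1219
C(15) = 1 + C(14) + C(13) = 1 + 1219 + 753 = 1973
C(16) = 1 + C(15) + C(14) = 1 + 1973 + 1219 = 3193
C(17) = 1 + C(16) + C(15) = 1 + 3193 + 1973 = 5167
C(18) = 1 + C(17) + C(16) = 1 + 5167 + 3193 = 8361
C(19) = 1 + C(18) + C(17) = 1 + 8361 + 5167 = 13529
C(20) = 1 + C(19) + C(18) = 1 + 13529 + 8361 = 21891
C(21) = 1 + C(20) + C(19) = 1 + 21891 + 13529 = 35421
C(22) = 1 + C(21) + C(20) = 1 + 35421 + 21891 = 57313
C(23) = 1 + C(22) + C(21) = 1 + 57313 + 35421 = 92735
C(24) = 1 + C(23) + C(22) = 1 + 92735 + 57313 = 150049
C(25) = 1 + C(24) + C(23) = 1 + 150049 + 92735 = 242785
C(26) = 1 + C(25) + C(24) = 1 + 242785 + 150049 = 392835

392835


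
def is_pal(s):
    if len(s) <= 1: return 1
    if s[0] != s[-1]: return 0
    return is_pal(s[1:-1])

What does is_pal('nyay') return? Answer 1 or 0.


is_pal('nyay'): s[0]='n' != s[-1]='y' -> return 0
Result: 0 (not a palindrome)

0


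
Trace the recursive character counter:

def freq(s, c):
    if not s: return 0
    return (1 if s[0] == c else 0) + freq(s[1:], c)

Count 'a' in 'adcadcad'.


s[0]='a' == 'a' -> 1
s[0]='d' != 'a' -> 0
s[0]='c' != 'a' -> 0
s[0]='a' == 'a' -> 1
s[0]='d' != 'a' -> 0
s[0]='c' != 'a' -> 0
s[0]='a' == 'a' -> 1
s[0]='d' != 'a' -> 0
Sum: 1 + 0 + 0 + 1 + 0 + 0 + 1 + 0 = 3

3


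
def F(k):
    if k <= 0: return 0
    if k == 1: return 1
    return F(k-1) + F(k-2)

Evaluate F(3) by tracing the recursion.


Computing F(3) bottom-up:
F(0) = 0
F(1) = 1
F(2) = F(1) + F(0) = 1 + 0 = 1
F(3) = F(2) + F(1) = 1 + 1 = 2

2


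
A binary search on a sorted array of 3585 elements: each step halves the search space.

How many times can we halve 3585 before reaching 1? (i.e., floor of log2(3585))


3585 / 2 = 1792
1792 / 2 = 896
896 / 2 = 448
448 / 2 = 224
224 / 2 = 112
112 / 2 = 56
56 / 2 = 28
28 / 2 = 14
14 / 2 = 7
7 / 2 = 3
3 / 2 = 1
Reached 1 after 11 halvings

11


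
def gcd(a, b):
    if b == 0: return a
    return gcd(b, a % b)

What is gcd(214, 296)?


gcd(214, 296) = gcd(296, 214)
gcd(296, 214) = gcd(214, 82)
gcd(214, 82) = gcd(82, 50)
gcd(82, 50) = gcd(50, 32)
gcd(50, 32) = gcd(32, 18)
gcd(32, 18) = gcd(18, 14)
gcd(18, 14) = gcd(14, 4)
gcd(14, 4) = gcd(4, 2)
gcd(4, 2) = gcd(2, 0)
gcd(2, 0) = 2  (base case)

2


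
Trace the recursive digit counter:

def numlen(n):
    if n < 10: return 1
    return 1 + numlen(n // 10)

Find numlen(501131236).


numlen(501131236) = 1 + numlen(50113123)
numlen(50113123) = 1 + numlen(5011312)
numlen(5011312) = 1 + numlen(501131)
numlen(501131) = 1 + numlen(50113)
numlen(50113) = 1 + numlen(5011)
numlen(5011) = 1 + numlen(501)
numlen(501) = 1 + numlen(50)
numlen(50) = 1 + numlen(5)
numlen(5) = 1  (base case: 5 < 10)
Unwinding: 1 + 1 + 1 + 1 + 1 + 1 + 1 + 1 + 1 = 9

9


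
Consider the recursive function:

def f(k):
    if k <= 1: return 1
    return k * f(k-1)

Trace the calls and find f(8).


f(8)
= 8 * f(7)
= 8 * 7 * f(6)
= 8 * 7 * 6 * f(5)
= 8 * 7 * 6 * 5 * f(4)
= 8 * 7 * 6 * 5 * 4 * f(3)
= 8 * 7 * 6 * 5 * 4 * 3 * f(2)
= 8 * 7 * 6 * 5 * 4 * 3 * 2 * f(1)
= 8 * 7 * 6 * 5 * 4 * 3 * 2 * 1
= 40320

40320


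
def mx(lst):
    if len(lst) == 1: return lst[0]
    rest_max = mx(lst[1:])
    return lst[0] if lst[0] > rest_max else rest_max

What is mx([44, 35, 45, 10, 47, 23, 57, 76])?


mx([44, 35, 45, 10, 47, 23, 57, 76]): compare 44 with mx([35, 45, 10, 47, 23, 57, 76])
mx([35, 45, 10, 47, 23, 57, 76]): compare 35 with mx([45, 10, 47, 23, 57, 76])
mx([45, 10, 47, 23, 57, 76]): compare 45 with mx([10, 47, 23, 57, 76])
mx([10, 47, 23, 57, 76]): compare 10 with mx([47, 23, 57, 76])
mx([47, 23, 57, 76]): compare 47 with mx([23, 57, 76])
mx([23, 57, 76]): compare 23 with mx([57, 76])
mx([57, 76]): compare 57 with mx([76])
mx([76]) = 76  (base case)
Compare 57 with 76 -> 76
Compare 23 with 76 -> 76
Compare 47 with 76 -> 76
Compare 10 with 76 -> 76
Compare 45 with 76 -> 76
Compare 35 with 76 -> 76
Compare 44 with 76 -> 76

76


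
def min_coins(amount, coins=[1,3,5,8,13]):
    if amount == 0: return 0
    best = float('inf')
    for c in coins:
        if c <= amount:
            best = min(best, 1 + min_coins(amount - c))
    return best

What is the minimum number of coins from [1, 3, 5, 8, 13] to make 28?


Building up with DP:
min_coins(0) = 0
min_coins(1) = min(1+min_coins(0)=1+0=1) = 1
min_coins(2) = min(1+min_coins(1)=1+1=2) = 2
min_coins(3) = min(1+min_coins(2)=1+2=3, 1+min_coins(0)=1+0=1) = 1
min_coins(4) = min(1+min_coins(3)=1+1=2, 1+min_coins(1)=1+1=2) = 2
min_coins(5) = min(1+min_coins(4)=1+2=3, 1+min_coins(2)=1+2=3, 1+min_coins(0)=1+0=1) = 1
min_coins(6) = min(1+min_coins(5)=1+1=2, 1+min_coins(3)=1+1=2, 1+min_coins(1)=1+1=2) = 2
min_coins(7) = min(1+min_coins(6)=1+2=3, 1+min_coins(4)=1+2=3, 1+min_coins(2)=1+2=3) = 3
min_coins(8) = min(1+min_coins(7)=1+3=4, 1+min_coins(5)=1+1=2, 1+min_coins(3)=1+1=2, 1+min_coins(0)=1+0=1) = 1
min_coins(9) = min(1+min_coins(8)=1+1=2, 1+min_coins(6)=1+2=3, 1+min_coins(4)=1+2=3, 1+min_coins(1)=1+1=2) = 2
min_coins(10) = min(1+min_coins(9)=1+2=3, 1+min_coins(7)=1+3=4, 1+min_coins(5)=1+1=2, 1+min_coins(2)=1+2=3) = 2
min_coins(11) = min(1+min_coins(10)=1+2=3, 1+min_coins(8)=1+1=2, 1+min_coins(6)=1+2=3, 1+min_coins(3)=1+1=2) = 2
min_coins(12) = min(1+min_coins(11)=1+2=3, 1+min_coins(9)=1+2=3, 1+min_coins(7)=1+3=4, 1+min_coins(4)=1+2=3) = 3
min_coins(13) = min(1+min_coins(12)=1+3=4, 1+min_coins(10)=1+2=3, 1+min_coins(8)=1+1=2, 1+min_coins(5)=1+1=2, 1+min_coins(0)=1+0=1) = 1
min_coins(14) = min(1+min_coins(13)=1+1=2, 1+min_coins(11)=1+2=3, 1+min_coins(9)=1+2=3, 1+min_coins(6)=1+2=3, 1+min_coins(1)=1+1=2) = 2
min_coins(15) = min(1+min_coins(14)=1+2=3, 1+min_coins(12)=1+3=4, 1+min_coins(10)=1+2=3, 1+min_coins(7)=1+3=4, 1+min_coins(2)=1+2=3) = 3
min_coins(16) = min(1+min_coins(15)=1+3=4, 1+min_coins(13)=1+1=2, 1+min_coins(11)=1+2=3, 1+min_coins(8)=1+1=2, 1+min_coins(3)=1+1=2) = 2
min_coins(17) = min(1+min_coins(16)=1+2=3, 1+min_coins(14)=1+2=3, 1+min_coins(12)=1+3=4, 1+min_coins(9)=1+2=3, 1+min_coins(4)=1+2=3) = 3
min_coins(18) = min(1+min_coins(17)=1+3=4, 1+min_coins(15)=1+3=4, 1+min_coins(13)=1+1=2, 1+min_coins(10)=1+2=3, 1+min_coins(5)=1+1=2) = 2
min_coins(19) = min(1+min_coins(18)=1+2=3, 1+min_coins(16)=1+2=3, 1+min_coins(14)=1+2=3, 1+min_coins(11)=1+2=3, 1+min_coins(6)=1+2=3) = 3
min_coins(20) = min(1+min_coins(19)=1+3=4, 1+min_coins(17)=1+3=4, 1+min_coins(15)=1+3=4, 1+min_coins(12)=1+3=4, 1+min_coins(7)=1+3=4) = 4
min_coins(21) = min(1+min_coins(20)=1+4=5, 1+min_coins(18)=1+2=3, 1+min_coins(16)=1+2=3, 1+min_coins(13)=1+1=2, 1+min_coins(8)=1+1=2) = 2
min_coins(22) = min(1+min_coins(21)=1+2=3, 1+min_coins(19)=1+3=4, 1+min_coins(17)=1+3=4, 1+min_coins(14)=1+2=3, 1+min_coins(9)=1+2=3) = 3
min_coins(23) = min(1+min_coins(22)=1+3=4, 1+min_coins(20)=1+4=5, 1+min_coins(18)=1+2=3, 1+min_coins(15)=1+3=4, 1+min_coins(10)=1+2=3) = 3
min_coins(24) = min(1+min_coins(23)=1+3=4, 1+min_coins(21)=1+2=3, 1+min_coins(19)=1+3=4, 1+min_coins(16)=1+2=3, 1+min_coins(11)=1+2=3) = 3
min_coins(25) = min(1+min_coins(24)=1+3=4, 1+min_coins(22)=1+3=4, 1+min_coins(20)=1+4=5, 1+min_coins(17)=1+3=4, 1+min_coins(12)=1+3=4) = 4
min_coins(26) = min(1+min_coins(25)=1+4=5, 1+min_coins(23)=1+3=4, 1+min_coins(21)=1+2=3, 1+min_coins(18)=1+2=3, 1+min_coins(13)=1+1=2) = 2
min_coins(27) = min(1+min_coins(26)=1+2=3, 1+min_coins(24)=1+3=4, 1+min_coins(22)=1+3=4, 1+min_coins(19)=1+3=4, 1+min_coins(14)=1+2=3) = 3
min_coins(28) = min(1+min_coins(27)=1+3=4, 1+min_coins(25)=1+4=5, 1+min_coins(23)=1+3=4, 1+min_coins(20)=1+4=5, 1+min_coins(15)=1+3=4) = 4

4


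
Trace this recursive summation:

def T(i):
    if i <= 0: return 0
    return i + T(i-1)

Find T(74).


T(74)
= 74 + 73 + 72 + 71 + 70 + 69 + 68 + 67 + 66 + 65 + 64 + 63 + 62 + 61 + 60 + 59 + 58 + 57 + 56 + 55 + 54 + 53 + 52 + 51 + 50 + 49 + 48 + 47 + 46 + 45 + 44 + 43 + 42 + 41 + 40 + 39 + 38 + 37 + 36 + 35 + 34 + 33 + 32 + 31 + 30 + 29 + 28 + 27 + 26 + 25 + 24 + 23 + 22 + 21 + 20 + 19 + 18 + 17 + 16 + 15 + 14 + 13 + 12 + 11 + 10 + 9 + 8 + 7 + 6 + 5 + 4 + 3 + 2 + 1 + T(0)
= 74 + 73 + 72 + 71 + 70 + 69 + 68 + 67 + 66 + 65 + 64 + 63 + 62 + 61 + 60 + 59 + 58 + 57 + 56 + 55 + 54 + 53 + 52 + 51 + 50 + 49 + 48 + 47 + 46 + 45 + 44 + 43 + 42 + 41 + 40 + 39 + 38 + 37 + 36 + 35 + 34 + 33 + 32 + 31 + 30 + 29 + 28 + 27 + 26 + 25 + 24 + 23 + 22 + 21 + 20 + 19 + 18 + 17 + 16 + 15 + 14 + 13 + 12 + 11 + 10 + 9 + 8 + 7 + 6 + 5 + 4 + 3 + 2 + 1 + 0
= 2775

2775


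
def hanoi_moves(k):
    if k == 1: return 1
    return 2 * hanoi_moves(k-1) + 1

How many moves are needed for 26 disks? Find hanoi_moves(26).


hanoi_moves(26) = 2 * hanoi_moves(25) + 1
hanoi_moves(25) = 2 * hanoi_moves(24) + 1
hanoi_moves(24) = 2 * hanoi_moves(23) + 1
hanoi_moves(23) = 2 * hanoi_moves(22) + 1
hanoi_moves(22) = 2 * hanoi_moves(21) + 1
hanoi_moves(21) = 2 * hanoi_moves(20) + 1
hanoi_moves(20) = 2 * hanoi_moves(19) + 1
hanoi_moves(19) = 2 * hanoi_moves(18) + 1
hanoi_moves(18) = 2 * hanoi_moves(17) + 1
hanoi_moves(17) = 2 * hanoi_moves(16) + 1
hanoi_moves(16) = 2 * hanoi_moves(15) + 1
hanoi_moves(15) = 2 * hanoi_moves(14) + 1
hanoi_moves(14) = 2 * hanoi_moves(13) + 1
hanoi_moves(13) = 2 * hanoi_moves(12) + 1
hanoi_moves(12) = 2 * hanoi_moves(11) + 1
hanoi_moves(11) = 2 * hanoi_moves(10) + 1
hanoi_moves(10) = 2 * hanoi_moves(9) + 1
hanoi_moves(9) = 2 * hanoi_moves(8) + 1
hanoi_moves(8) = 2 * hanoi_moves(7) + 1
hanoi_moves(7) = 2 * hanoi_moves(6) + 1
hanoi_moves(6) = 2 * hanoi_moves(5) + 1
hanoi_moves(5) = 2 * hanoi_moves(4) + 1
hanoi_moves(4) = 2 * hanoi_moves(3) + 1
hanoi_moves(3) = 2 * hanoi_moves(2) + 1
hanoi_moves(2) = 2 * hanoi_moves(1) + 1
hanoi_moves(1) = 1  (base case)
hanoi_moves(2) = 2 * 1 + 1 = 3
hanoi_moves(3) = 2 * 3 + 1 = 7
hanoi_moves(4) = 2 * 7 + 1 = 15
hanoi_moves(5) = 2 * 15 + 1 = 31
hanoi_moves(6) = 2 * 31 + 1 = 63
hanoi_moves(7) = 2 * 63 + 1 = 127
hanoi_moves(8) = 2 * 127 + 1 = 255
hanoi_moves(9) = 2 * 255 + 1 = 511
hanoi_moves(10) = 2 * 511 + 1 = 1023
hanoi_moves(11) = 2 * 1023 + 1 = 2047
hanoi_moves(12) = 2 * 2047 + 1 = 4095
hanoi_moves(13) = 2 * 4095 + 1 = 8191
hanoi_moves(14) = 2 * 8191 + 1 = 16383
hanoi_moves(15) = 2 * 16383 + 1 = 32767
hanoi_moves(16) = 2 * 32767 + 1 = 65535
hanoi_moves(17) = 2 * 65535 + 1 = 131071
hanoi_moves(18) = 2 * 131071 + 1 = 262143
hanoi_moves(19) = 2 * 262143 + 1 = 524287
hanoi_moves(20) = 2 * 524287 + 1 = 1048575
hanoi_moves(21) = 2 * 1048575 + 1 = 2097151
hanoi_moves(22) = 2 * 2097151 + 1 = 4194303
hanoi_moves(23) = 2 * 4194303 + 1 = 8388607
hanoi_moves(24) = 2 * 8388607 + 1 = 16777215
hanoi_moves(25) = 2 * 16777215 + 1 = 33554431
hanoi_moves(26) = 2 * 33554431 + 1 = 67108863

67108863


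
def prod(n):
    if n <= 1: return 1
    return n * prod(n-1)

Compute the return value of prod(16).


prod(16)
= 16 * prod(15)
= 16 * 15 * prod(14)
= 16 * 15 * 14 * prod(13)
= 16 * 15 * 14 * 13 * prod(12)
= 16 * 15 * 14 * 13 * 12 * prod(11)
= 16 * 15 * 14 * 13 * 12 * 11 * prod(10)
= 16 * 15 * 14 * 13 * 12 * 11 * 10 * prod(9)
= 16 * 15 * 14 * 13 * 12 * 11 * 10 * 9 * prod(8)
= 16 * 15 * 14 * 13 * 12 * 11 * 10 * 9 * 8 * prod(7)
= 16 * 15 * 14 * 13 * 12 * 11 * 10 * 9 * 8 * 7 * prod(6)
= 16 * 15 * 14 * 13 * 12 * 11 * 10 * 9 * 8 * 7 * 6 * prod(5)
= 16 * 15 * 14 * 13 * 12 * 11 * 10 * 9 * 8 * 7 * 6 * 5 * prod(4)
= 16 * 15 * 14 * 13 * 12 * 11 * 10 * 9 * 8 * 7 * 6 * 5 * 4 * prod(3)
= 16 * 15 * 14 * 13 * 12 * 11 * 10 * 9 * 8 * 7 * 6 * 5 * 4 * 3 * prod(2)
= 16 * 15 * 14 * 13 * 12 * 11 * 10 * 9 * 8 * 7 * 6 * 5 * 4 * 3 * 2 * prod(1)
= 16 * 15 * 14 * 13 * 12 * 11 * 10 * 9 * 8 * 7 * 6 * 5 * 4 * 3 * 2 * 1
= 20922789888000

20922789888000


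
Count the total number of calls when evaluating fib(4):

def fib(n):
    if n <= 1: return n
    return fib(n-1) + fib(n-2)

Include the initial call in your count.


Let C(n) = total calls for fib(n)
C(0) = 1, C(1) = 1
C(2) = 1 + C(1) + C(0) = 1 + 1 + 1 = 3
C(3) = 1 + C(2) + C(1) = 1 + 3 + 1 = 5
C(4) = 1 + C(3) + C(2) = 1 + 5 + 3 = 9

9


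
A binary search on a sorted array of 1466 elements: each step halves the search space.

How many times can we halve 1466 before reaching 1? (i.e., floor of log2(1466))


1466 / 2 = 733
733 / 2 = 366
366 / 2 = 183
183 / 2 = 91
91 / 2 = 45
45 / 2 = 22
22 / 2 = 11
11 / 2 = 5
5 / 2 = 2
2 / 2 = 1
Reached 1 after 10 halvings

10


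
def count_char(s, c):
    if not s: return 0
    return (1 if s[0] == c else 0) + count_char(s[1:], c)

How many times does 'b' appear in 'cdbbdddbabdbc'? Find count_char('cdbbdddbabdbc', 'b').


s[0]='c' != 'b' -> 0
s[0]='d' != 'b' -> 0
s[0]='b' == 'b' -> 1
s[0]='b' == 'b' -> 1
s[0]='d' != 'b' -> 0
s[0]='d' != 'b' -> 0
s[0]='d' != 'b' -> 0
s[0]='b' == 'b' -> 1
s[0]='a' != 'b' -> 0
s[0]='b' == 'b' -> 1
s[0]='d' != 'b' -> 0
s[0]='b' == 'b' -> 1
s[0]='c' != 'b' -> 0
Sum: 0 + 0 + 1 + 1 + 0 + 0 + 0 + 1 + 0 + 1 + 0 + 1 + 0 = 5

5


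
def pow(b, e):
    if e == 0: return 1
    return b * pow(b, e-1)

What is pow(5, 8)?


pow(5, 8)
= 5 * pow(5, 7)
= 5 * 5 * pow(5, 6)
= 5 * 5 * 5 * pow(5, 5)
= 5 * 5 * 5 * 5 * pow(5, 4)
= 5 * 5 * 5 * 5 * 5 * pow(5, 3)
= 5 * 5 * 5 * 5 * 5 * 5 * pow(5, 2)
= 5 * 5 * 5 * 5 * 5 * 5 * 5 * pow(5, 1)
= 5 * 5 * 5 * 5 * 5 * 5 * 5 * 5 * pow(5, 0)
= 5 * 5 * 5 * 5 * 5 * 5 * 5 * 5 * 1
= 390625

390625


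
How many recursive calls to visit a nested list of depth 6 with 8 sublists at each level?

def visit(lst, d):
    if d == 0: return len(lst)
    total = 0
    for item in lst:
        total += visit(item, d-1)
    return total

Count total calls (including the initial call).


At depth 0 (root): 1 call
At depth 1: each of 1 parents calls visit on 8 children = 8 calls
At depth 2: each of 8 parents calls visit on 8 children = 64 calls
At depth 3: each of 64 parents calls visit on 8 children = 512 calls
At depth 4: each of 512 parents calls visit on 8 children = 4096 calls
At depth 5: each of 4096 parents calls visit on 8 children = 32768 calls
At depth 6: each of 32768 parents calls visit on 8 children = 262144 calls
Total: 1 + 8 + 64 + 512 + 4096 + 32768 + 262144 = 299593

299593


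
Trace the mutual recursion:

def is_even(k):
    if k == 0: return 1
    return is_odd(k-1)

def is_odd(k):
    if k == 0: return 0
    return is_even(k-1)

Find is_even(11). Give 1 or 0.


is_even(11) = is_odd(10)
is_odd(10) = is_even(9)
is_even(9) = is_odd(8)
is_odd(8) = is_even(7)
is_even(7) = is_odd(6)
is_odd(6) = is_even(5)
is_even(5) = is_odd(4)
is_odd(4) = is_even(3)
is_even(3) = is_odd(2)
is_odd(2) = is_even(1)
is_even(1) = is_odd(0)
is_odd(0) = 0  (base case)
Result: 0

0


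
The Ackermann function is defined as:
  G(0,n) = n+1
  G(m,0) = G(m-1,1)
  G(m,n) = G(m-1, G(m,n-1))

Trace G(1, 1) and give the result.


G(1, 1) = G(0, G(1, 0))
  G(1, 0) = G(0, 1)
    G(0, 1) = 2
  = G(0, 2)
  G(0, 2) = 3
Result: G(1, 1) = 3

3


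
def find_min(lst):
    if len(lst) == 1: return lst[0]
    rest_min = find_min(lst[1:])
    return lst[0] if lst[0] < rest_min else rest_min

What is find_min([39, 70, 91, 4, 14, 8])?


find_min([39, 70, 91, 4, 14, 8]): compare 39 with find_min([70, 91, 4, 14, 8])
find_min([70, 91, 4, 14, 8]): compare 70 with find_min([91, 4, 14, 8])
find_min([91, 4, 14, 8]): compare 91 with find_min([4, 14, 8])
find_min([4, 14, 8]): compare 4 with find_min([14, 8])
find_min([14, 8]): compare 14 with find_min([8])
find_min([8]) = 8  (base case)
Compare 14 with 8 -> 8
Compare 4 with 8 -> 4
Compare 91 with 4 -> 4
Compare 70 with 4 -> 4
Compare 39 with 4 -> 4

4


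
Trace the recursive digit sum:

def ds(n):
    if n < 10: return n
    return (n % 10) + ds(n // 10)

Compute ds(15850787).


ds(15850787) = 7 + ds(1585078)
ds(1585078) = 8 + ds(158507)
ds(158507) = 7 + ds(15850)
ds(15850) = 0 + ds(1585)
ds(1585) = 5 + ds(158)
ds(158) = 8 + ds(15)
ds(15) = 5 + ds(1)
ds(1) = 1  (base case)
Total: 7 + 8 + 7 + 0 + 5 + 8 + 5 + 1 = 41

41


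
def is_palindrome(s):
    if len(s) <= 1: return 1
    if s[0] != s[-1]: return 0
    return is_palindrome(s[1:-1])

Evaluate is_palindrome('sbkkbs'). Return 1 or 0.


is_palindrome('sbkkbs'): s[0]='s' == s[-1]='s' -> check is_palindrome('bkkb')
is_palindrome('bkkb'): s[0]='b' == s[-1]='b' -> check is_palindrome('kk')
is_palindrome('kk'): s[0]='k' == s[-1]='k' -> check is_palindrome('')
is_palindrome(''): len <= 1 -> return 1  (base case)
Result: 1 (palindrome)

1


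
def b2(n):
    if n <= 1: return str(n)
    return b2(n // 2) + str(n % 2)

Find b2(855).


b2(855) = b2(427) + '1'
b2(427) = b2(213) + '1'
b2(213) = b2(106) + '1'
b2(106) = b2(53) + '0'
b2(53) = b2(26) + '1'
b2(26) = b2(13) + '0'
b2(13) = b2(6) + '1'
b2(6) = b2(3) + '0'
b2(3) = b2(1) + '1'
b2(1) = '1'  (base case)
Concatenating: '1' + '1' + '0' + '1' + '0' + '1' + '0' + '1' + '1' + '1' = '1101010111'

1101010111


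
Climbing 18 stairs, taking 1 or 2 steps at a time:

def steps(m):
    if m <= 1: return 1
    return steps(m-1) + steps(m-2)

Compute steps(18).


Building up from base cases:
steps(0) = 1
steps(1) = 1
steps(2) = steps(1) + steps(0) = 1 + 1 = 2
steps(3) = steps(2) + steps(1) = 2 + 1 = 3
steps(4) = steps(3) + steps(2) = 3 + 2 = 5
steps(5) = steps(4) + steps(3) = 5 + 3 = 8
steps(6) = steps(5) + steps(4) = 8 + 5 = 13
steps(7) = steps(6) + steps(5) = 13 + 8 = 21
steps(8) = steps(7) + steps(6) = 21 + 13 = 34
steps(9) = steps(8) + steps(7) = 34 + 21 = 55
steps(10) = steps(9) + steps(8) = 55 + 34 = 89
steps(11) = steps(10) + steps(9) = 89 + 55 = 144
steps(12) = steps(11) + steps(10) = 144 + 89 = 233
steps(13) = steps(12) + steps(11) = 233 + 144 = 377
steps(14) = steps(13) + steps(12) = 377 + 233 = 610
steps(15) = steps(14) + steps(13) = 610 + 377 = 987
steps(16) = steps(15) + steps(14) = 987 + 610 = 1597
steps(17) = steps(16) + steps(15) = 1597 + 987 = 2584
steps(18) = steps(17) + steps(16) = 2584 + 1597 = 4181

4181


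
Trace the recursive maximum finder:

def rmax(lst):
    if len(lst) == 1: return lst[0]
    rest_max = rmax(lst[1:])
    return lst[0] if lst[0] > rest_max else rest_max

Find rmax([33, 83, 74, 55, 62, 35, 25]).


rmax([33, 83, 74, 55, 62, 35, 25]): compare 33 with rmax([83, 74, 55, 62, 35, 25])
rmax([83, 74, 55, 62, 35, 25]): compare 83 with rmax([74, 55, 62, 35, 25])
rmax([74, 55, 62, 35, 25]): compare 74 with rmax([55, 62, 35, 25])
rmax([55, 62, 35, 25]): compare 55 with rmax([62, 35, 25])
rmax([62, 35, 25]): compare 62 with rmax([35, 25])
rmax([35, 25]): compare 35 with rmax([25])
rmax([25]) = 25  (base case)
Compare 35 with 25 -> 35
Compare 62 with 35 -> 62
Compare 55 with 62 -> 62
Compare 74 with 62 -> 74
Compare 83 with 74 -> 83
Compare 33 with 83 -> 83

83


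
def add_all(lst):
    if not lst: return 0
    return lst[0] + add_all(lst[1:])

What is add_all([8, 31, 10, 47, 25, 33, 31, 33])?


add_all([8, 31, 10, 47, 25, 33, 31, 33]) = 8 + add_all([31, 10, 47, 25, 33, 31, 33])
add_all([31, 10, 47, 25, 33, 31, 33]) = 31 + add_all([10, 47, 25, 33, 31, 33])
add_all([10, 47, 25, 33, 31, 33]) = 10 + add_all([47, 25, 33, 31, 33])
add_all([47, 25, 33, 31, 33]) = 47 + add_all([25, 33, 31, 33])
add_all([25, 33, 31, 33]) = 25 + add_all([33, 31, 33])
add_all([33, 31, 33]) = 33 + add_all([31, 33])
add_all([31, 33]) = 31 + add_all([33])
add_all([33]) = 33 + add_all([])
add_all([]) = 0  (base case)
Total: 8 + 31 + 10 + 47 + 25 + 33 + 31 + 33 + 0 = 218

218
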